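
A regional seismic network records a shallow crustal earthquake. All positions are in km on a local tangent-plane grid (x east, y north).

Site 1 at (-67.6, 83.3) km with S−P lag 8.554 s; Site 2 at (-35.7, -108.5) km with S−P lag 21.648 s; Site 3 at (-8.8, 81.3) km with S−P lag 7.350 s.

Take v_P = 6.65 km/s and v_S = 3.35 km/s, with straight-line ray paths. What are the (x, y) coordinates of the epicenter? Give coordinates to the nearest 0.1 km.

Distance from S−P lag: d = Δt · v_P v_S / (v_P − v_S) = Δt · (6.65·3.35)/(6.65−3.35) ≈ 6.7508·Δt.
So d_Site 1 = 57.75, d_Site 2 = 146.14, d_Site 3 = 49.62 km.
Circle about each station: (x + 67.6)² + (y − 83.3)² = 57.75²; (x + 35.7)² + (y + 108.5)² = 146.14²; (x + 8.8)² + (y − 81.3)² = 49.62².
Subtracting pairs of circle equations eliminates x²+y² and gives linear equations (the radical axes):
63.8 x − 383.6 y = -16483.75
117.6 x − 4.0 y = -3948.60
Solving the 2×2 system: x ≈ -32.3, y ≈ 37.6 km.
Check against Site 1 (with the unrounded x, y): √((x + 67.6)²+(y − 83.3)²) = 57.75 ≈ 57.75 km. ✓

(-32.3, 37.6)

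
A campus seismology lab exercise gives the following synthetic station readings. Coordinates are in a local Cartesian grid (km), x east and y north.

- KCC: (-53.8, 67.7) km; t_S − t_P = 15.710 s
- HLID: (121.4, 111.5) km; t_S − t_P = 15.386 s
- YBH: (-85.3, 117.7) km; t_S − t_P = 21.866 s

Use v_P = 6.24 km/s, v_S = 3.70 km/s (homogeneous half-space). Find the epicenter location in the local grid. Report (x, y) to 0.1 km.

Distance from S−P lag: d = Δt · v_P v_S / (v_P − v_S) = Δt · (6.24·3.70)/(6.24−3.70) ≈ 9.0898·Δt.
So d_KCC = 142.80, d_HLID = 139.86, d_YBH = 198.76 km.
Circle about each station: (x + 53.8)² + (y − 67.7)² = 142.80²; (x − 121.4)² + (y − 111.5)² = 139.86²; (x + 85.3)² + (y − 117.7)² = 198.76².
Subtracting the KCC equation from the HLID and YBH equations removes the quadratic terms:
350.4 x + 87.6 y = 20523.50
-63.0 x + 100.0 y = -5462.05
Solving the 2×2 system: x ≈ 62.4, y ≈ -15.3 km.

(62.4, -15.3)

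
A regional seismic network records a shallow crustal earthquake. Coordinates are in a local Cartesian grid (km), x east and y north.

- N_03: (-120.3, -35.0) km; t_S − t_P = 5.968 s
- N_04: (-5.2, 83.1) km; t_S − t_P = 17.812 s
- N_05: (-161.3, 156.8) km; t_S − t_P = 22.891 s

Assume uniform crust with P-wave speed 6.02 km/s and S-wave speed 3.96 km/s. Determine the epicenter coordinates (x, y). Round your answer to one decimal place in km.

Distance from S−P lag: d = Δt · v_P v_S / (v_P − v_S) = Δt · (6.02·3.96)/(6.02−3.96) ≈ 11.5724·Δt.
So d_N_03 = 69.06, d_N_04 = 206.13, d_N_05 = 264.90 km.
Circle about each station: (x + 120.3)² + (y + 35.0)² = 69.06²; (x + 5.2)² + (y − 83.1)² = 206.13²; (x + 161.3)² + (y − 156.8)² = 264.90².
Subtracting the N_03 equation from the N_04 and N_05 equations removes the quadratic terms:
230.2 x + 236.2 y = -46484.73
-82.0 x + 383.6 y = -30495.89
Solving the 2×2 system: x ≈ -98.7, y ≈ -100.6 km.
Check against N_03 (with the unrounded x, y): √((x + 120.3)²+(y + 35.0)²) = 69.06 ≈ 69.06 km. ✓

(-98.7, -100.6)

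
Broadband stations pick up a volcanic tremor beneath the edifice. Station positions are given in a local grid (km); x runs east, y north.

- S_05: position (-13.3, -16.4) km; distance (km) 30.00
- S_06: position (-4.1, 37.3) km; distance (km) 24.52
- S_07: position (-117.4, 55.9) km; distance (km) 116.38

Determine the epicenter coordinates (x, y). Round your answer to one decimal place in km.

Circle about each station: (x + 13.3)² + (y + 16.4)² = 30.00²; (x + 4.1)² + (y − 37.3)² = 24.52²; (x + 117.4)² + (y − 55.9)² = 116.38².
Subtracting pairs of circle equations eliminates x²+y² and gives linear equations (the radical axes):
18.4 x + 107.4 y = 1261.02
-208.2 x + 144.6 y = 3817.42
Solving the 2×2 system: x ≈ -9.1, y ≈ 13.3 km.
Check against S_05 (with the unrounded x, y): √((x + 13.3)²+(y + 16.4)²) = 30.00 ≈ 30.00 km. ✓

x ≈ -9.1 km, y ≈ 13.3 km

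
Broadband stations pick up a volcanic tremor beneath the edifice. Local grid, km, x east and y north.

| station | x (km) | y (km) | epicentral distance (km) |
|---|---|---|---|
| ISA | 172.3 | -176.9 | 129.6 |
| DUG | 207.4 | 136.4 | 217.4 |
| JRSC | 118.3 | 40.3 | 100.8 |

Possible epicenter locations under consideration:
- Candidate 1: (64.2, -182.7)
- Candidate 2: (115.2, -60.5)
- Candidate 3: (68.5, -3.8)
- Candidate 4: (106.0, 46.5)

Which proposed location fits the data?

For each candidate, compare |candidate − station| to the reported distance:
Candidate 1: residuals ISA 21.3, DUG 132.4, JRSC 128.7 → max 132.4 km
Candidate 2: residuals ISA 0.1, DUG 0.0, JRSC 0.0 → max 0.1 km
Candidate 3: residuals ISA 72.2, DUG 20.0, JRSC 34.3 → max 72.2 km
Candidate 4: residuals ISA 103.4, DUG 81.9, JRSC 87.0 → max 103.4 km
Only Candidate 2 has all residuals ≈ 0.

Candidate 2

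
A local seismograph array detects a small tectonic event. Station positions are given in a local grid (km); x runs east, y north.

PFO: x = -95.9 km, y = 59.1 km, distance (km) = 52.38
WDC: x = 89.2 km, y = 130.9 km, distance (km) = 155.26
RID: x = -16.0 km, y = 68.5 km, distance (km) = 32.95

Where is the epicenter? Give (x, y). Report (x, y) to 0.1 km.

Circle about each station: (x + 95.9)² + (y − 59.1)² = 52.38²; (x − 89.2)² + (y − 130.9)² = 155.26²; (x + 16.0)² + (y − 68.5)² = 32.95².
Subtracting pairs of circle equations eliminates x²+y² and gives linear equations (the radical axes):
370.2 x + 143.6 y = -8960.17
159.8 x + 18.8 y = -6083.41
Solving the 2×2 system: x ≈ -44.1, y ≈ 51.3 km.

x ≈ -44.1 km, y ≈ 51.3 km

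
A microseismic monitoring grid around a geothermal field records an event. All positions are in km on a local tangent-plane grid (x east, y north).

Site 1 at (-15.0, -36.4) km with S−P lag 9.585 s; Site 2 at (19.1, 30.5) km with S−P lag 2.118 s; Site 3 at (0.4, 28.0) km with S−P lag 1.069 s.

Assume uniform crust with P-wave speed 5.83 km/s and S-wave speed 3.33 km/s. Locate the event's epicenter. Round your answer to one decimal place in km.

x ≈ 3.5 km, y ≈ 35.7 km

Distance from S−P lag: d = Δt · v_P v_S / (v_P − v_S) = Δt · (5.83·3.33)/(5.83−3.33) ≈ 7.7656·Δt.
So d_Site 1 = 74.43, d_Site 2 = 16.45, d_Site 3 = 8.30 km.
Circle about each station: (x + 15.0)² + (y + 36.4)² = 74.43²; (x − 19.1)² + (y − 30.5)² = 16.45²; (x − 0.4)² + (y − 28.0)² = 8.30².
Subtracting pairs of circle equations eliminates x²+y² and gives linear equations (the radical axes):
68.2 x + 133.8 y = 5014.32
30.8 x + 128.8 y = 4705.13
Solving the 2×2 system: x ≈ 3.5, y ≈ 35.7 km.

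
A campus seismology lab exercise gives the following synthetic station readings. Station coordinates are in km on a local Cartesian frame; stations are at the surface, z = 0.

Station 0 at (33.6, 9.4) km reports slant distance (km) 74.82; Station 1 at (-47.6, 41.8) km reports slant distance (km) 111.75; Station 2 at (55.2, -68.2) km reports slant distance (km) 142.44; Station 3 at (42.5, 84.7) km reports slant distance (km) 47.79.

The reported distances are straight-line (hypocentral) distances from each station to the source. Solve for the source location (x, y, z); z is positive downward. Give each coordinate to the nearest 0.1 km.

(52.1, 67.4, 43.5)

Each station gives a sphere (x−x_i)² + (y−y_i)² + z² = d_i² (stations at z=0).
Subtracting the Station 0 sphere from Station 1 and Station 2: z² cancels, leaving linear equations in x and y:
-162.4 x + 64.8 y = -4094.35
43.2 x − 155.2 y = -8210.16
Solving: x ≈ 52.107, y ≈ 67.405 km (keep extra digits for the depth step; rounded: 52.1, 67.4).
Then from the Station 0 sphere: z² = 74.82² − (x − 33.6)² − (y − 9.4)² with x = 52.107, y = 67.405, so z ≈ 43.485 ≈ 43.5 km.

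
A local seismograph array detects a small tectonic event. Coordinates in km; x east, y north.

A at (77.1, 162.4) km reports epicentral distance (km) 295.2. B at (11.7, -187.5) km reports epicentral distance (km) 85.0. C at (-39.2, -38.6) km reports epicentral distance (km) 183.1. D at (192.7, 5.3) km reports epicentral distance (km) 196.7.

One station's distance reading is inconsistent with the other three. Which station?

A

Solve using three stations at a time. Using B, C, D (subtract circle equations pairwise → linear system) gives (x, y) ≈ (93.6, -164.7).
Distances from that point to each station vs reported:
  A: calculated 327.5 vs reported 295.2 → residual 32.3 km
  B: calculated 85.1 vs reported 85.0 → residual 0.1 km
  C: calculated 183.1 vs reported 183.1 → residual 0.0 km
  D: calculated 196.7 vs reported 196.7 → residual 0.0 km
B, C, D are mutually consistent (residuals ≈ 0); A is off by 32.3 km.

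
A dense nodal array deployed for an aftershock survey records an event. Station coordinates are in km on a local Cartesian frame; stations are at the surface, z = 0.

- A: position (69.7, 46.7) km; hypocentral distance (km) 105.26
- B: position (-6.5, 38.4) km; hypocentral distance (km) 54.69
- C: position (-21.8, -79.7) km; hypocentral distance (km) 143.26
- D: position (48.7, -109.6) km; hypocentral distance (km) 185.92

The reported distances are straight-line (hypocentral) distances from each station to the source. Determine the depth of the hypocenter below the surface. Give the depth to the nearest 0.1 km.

49.6 km

Each station gives a sphere (x−x_i)² + (y−y_i)² + z² = d_i² (stations at z=0).
Subtracting the A sphere from B and C: z² cancels, leaving linear equations in x and y:
-152.4 x − 16.6 y = 2566.50
-183.0 x − 252.8 y = -9655.41
Solving: x ≈ -22.798, y ≈ 54.697 km (keep extra digits for the depth step; rounded: -22.8, 54.7).
Then from the A sphere: z² = 105.26² − (x − 69.7)² − (y − 46.7)² with x = -22.798, y = 54.697, so z ≈ 49.597 ≈ 49.6 km.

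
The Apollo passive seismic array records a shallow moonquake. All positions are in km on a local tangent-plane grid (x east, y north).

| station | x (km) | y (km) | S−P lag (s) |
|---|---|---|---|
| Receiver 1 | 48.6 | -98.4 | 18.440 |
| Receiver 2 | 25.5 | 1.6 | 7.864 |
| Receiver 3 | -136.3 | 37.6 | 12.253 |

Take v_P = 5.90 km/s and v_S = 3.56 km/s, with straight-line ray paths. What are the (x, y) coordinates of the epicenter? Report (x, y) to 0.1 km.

Distance from S−P lag: d = Δt · v_P v_S / (v_P − v_S) = Δt · (5.90·3.56)/(5.90−3.56) ≈ 8.9761·Δt.
So d_Receiver 1 = 165.52, d_Receiver 2 = 70.59, d_Receiver 3 = 109.98 km.
Circle about each station: (x − 48.6)² + (y + 98.4)² = 165.52²; (x − 25.5)² + (y − 1.6)² = 70.59²; (x + 136.3)² + (y − 37.6)² = 109.98².
Subtracting the Receiver 1 equation from the Receiver 2 and Receiver 3 equations removes the quadratic terms:
-46.2 x + 200.0 y = 11022.21
-369.8 x + 272.0 y = 23248.20
Solving the 2×2 system: x ≈ -26.9, y ≈ 48.9 km.

-26.9 km east, 48.9 km north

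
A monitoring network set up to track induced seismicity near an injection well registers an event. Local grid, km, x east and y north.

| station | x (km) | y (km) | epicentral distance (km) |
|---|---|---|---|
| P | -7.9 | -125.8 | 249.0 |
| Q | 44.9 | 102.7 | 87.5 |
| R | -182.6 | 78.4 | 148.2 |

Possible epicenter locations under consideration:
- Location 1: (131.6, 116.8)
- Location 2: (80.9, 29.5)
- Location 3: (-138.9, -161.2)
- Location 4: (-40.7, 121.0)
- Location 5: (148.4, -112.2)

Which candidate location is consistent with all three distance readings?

Location 4

For each candidate, compare |candidate − station| to the reported distance:
Location 1: residuals P 30.8, Q 0.3, R 168.3 → max 168.3 km
Location 2: residuals P 70.1, Q 5.9, R 119.8 → max 119.8 km
Location 3: residuals P 113.3, Q 234.1, R 95.4 → max 234.1 km
Location 4: residuals P 0.0, Q 0.0, R 0.0 → max 0.0 km
Location 5: residuals P 92.1, Q 151.0, R 233.8 → max 233.8 km
Only Location 4 has all residuals ≈ 0.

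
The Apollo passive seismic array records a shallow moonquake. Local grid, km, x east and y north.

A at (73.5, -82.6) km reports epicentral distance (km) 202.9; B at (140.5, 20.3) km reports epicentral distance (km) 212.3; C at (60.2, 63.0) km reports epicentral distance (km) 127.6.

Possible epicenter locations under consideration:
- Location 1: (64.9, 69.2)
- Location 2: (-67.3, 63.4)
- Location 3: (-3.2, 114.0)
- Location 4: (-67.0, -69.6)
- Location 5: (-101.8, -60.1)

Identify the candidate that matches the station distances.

For each candidate, compare |candidate − station| to the reported distance:
Location 1: residuals A 50.9, B 122.3, C 119.8 → max 122.3 km
Location 2: residuals A 0.1, B 0.1, C 0.1 → max 0.1 km
Location 3: residuals A 8.1, B 40.8, C 46.2 → max 46.2 km
Location 4: residuals A 61.8, B 13.8, C 56.1 → max 61.8 km
Location 5: residuals A 26.2, B 43.0, C 75.9 → max 75.9 km
Only Location 2 has all residuals ≈ 0.

Location 2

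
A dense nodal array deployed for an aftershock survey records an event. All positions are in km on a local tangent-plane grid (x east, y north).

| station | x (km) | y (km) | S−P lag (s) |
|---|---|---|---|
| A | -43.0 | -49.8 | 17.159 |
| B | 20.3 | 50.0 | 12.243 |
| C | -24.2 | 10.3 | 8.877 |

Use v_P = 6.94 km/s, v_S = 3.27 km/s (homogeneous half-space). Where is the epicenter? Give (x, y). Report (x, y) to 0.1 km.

-55.2 km east, 55.6 km north

Distance from S−P lag: d = Δt · v_P v_S / (v_P − v_S) = Δt · (6.94·3.27)/(6.94−3.27) ≈ 6.1836·Δt.
So d_A = 106.10, d_B = 75.71, d_C = 54.89 km.
Circle about each station: (x + 43.0)² + (y + 49.8)² = 106.10²; (x − 20.3)² + (y − 50.0)² = 75.71²; (x + 24.2)² + (y − 10.3)² = 54.89².
Subtracting the A equation from the B and C equations removes the quadratic terms:
126.6 x + 199.6 y = 4108.26
37.6 x + 120.2 y = 4606.99
Solving the 2×2 system: x ≈ -55.2, y ≈ 55.6 km.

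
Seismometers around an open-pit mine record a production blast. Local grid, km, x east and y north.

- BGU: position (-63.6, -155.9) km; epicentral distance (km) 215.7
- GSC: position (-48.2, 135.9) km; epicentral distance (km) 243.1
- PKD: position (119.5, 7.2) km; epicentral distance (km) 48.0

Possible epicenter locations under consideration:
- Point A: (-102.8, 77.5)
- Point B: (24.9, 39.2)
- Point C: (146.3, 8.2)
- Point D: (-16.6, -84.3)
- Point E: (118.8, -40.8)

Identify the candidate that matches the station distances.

Point E

For each candidate, compare |candidate − station| to the reported distance:
Point A: residuals BGU 21.0, GSC 163.2, PKD 185.2 → max 185.2 km
Point B: residuals BGU 1.5, GSC 121.9, PKD 51.9 → max 121.9 km
Point C: residuals BGU 50.7, GSC 10.4, PKD 21.2 → max 50.7 km
Point D: residuals BGU 130.1, GSC 20.6, PKD 116.0 → max 130.1 km
Point E: residuals BGU 0.0, GSC 0.0, PKD 0.0 → max 0.0 km
Only Point E has all residuals ≈ 0.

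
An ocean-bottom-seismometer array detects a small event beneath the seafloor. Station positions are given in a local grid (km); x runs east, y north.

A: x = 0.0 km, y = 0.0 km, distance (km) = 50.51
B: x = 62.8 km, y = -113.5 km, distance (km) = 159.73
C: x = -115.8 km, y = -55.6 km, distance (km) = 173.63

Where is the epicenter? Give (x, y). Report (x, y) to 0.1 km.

Circle about each station: x² + y² = 50.51²; (x − 62.8)² + (y + 113.5)² = 159.73²; (x + 115.8)² + (y + 55.6)² = 173.63².
Subtracting pairs of circle equations eliminates x²+y² and gives linear equations (the radical axes):
125.6 x − 227.0 y = -6136.32
-231.6 x − 111.2 y = -11095.12
Solving the 2×2 system: x ≈ 27.6, y ≈ 42.3 km.

(27.6, 42.3)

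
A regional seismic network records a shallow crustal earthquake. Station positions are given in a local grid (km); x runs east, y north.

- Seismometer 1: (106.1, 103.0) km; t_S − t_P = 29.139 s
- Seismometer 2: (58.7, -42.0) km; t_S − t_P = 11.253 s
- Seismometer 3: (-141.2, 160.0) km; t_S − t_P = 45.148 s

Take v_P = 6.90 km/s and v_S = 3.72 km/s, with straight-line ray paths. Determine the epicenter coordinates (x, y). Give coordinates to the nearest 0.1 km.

(78.7, -130.6)

Distance from S−P lag: d = Δt · v_P v_S / (v_P − v_S) = Δt · (6.90·3.72)/(6.90−3.72) ≈ 8.0717·Δt.
So d_Seismometer 1 = 235.20, d_Seismometer 2 = 90.83, d_Seismometer 3 = 364.42 km.
Circle about each station: (x − 106.1)² + (y − 103.0)² = 235.20²; (x − 58.7)² + (y + 42.0)² = 90.83²; (x + 141.2)² + (y − 160.0)² = 364.42².
Subtracting the Seismometer 1 equation from the Seismometer 2 and Seismometer 3 equations removes the quadratic terms:
-94.8 x − 290.0 y = 30412.43
-494.6 x + 114.0 y = -53811.67
Solving the 2×2 system: x ≈ 78.7, y ≈ -130.6 km.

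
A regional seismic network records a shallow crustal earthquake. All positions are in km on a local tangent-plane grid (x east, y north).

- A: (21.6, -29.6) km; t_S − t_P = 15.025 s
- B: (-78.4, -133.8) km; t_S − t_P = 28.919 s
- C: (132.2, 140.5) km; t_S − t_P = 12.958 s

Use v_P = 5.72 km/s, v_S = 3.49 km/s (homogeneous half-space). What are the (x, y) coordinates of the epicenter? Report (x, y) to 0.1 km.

Distance from S−P lag: d = Δt · v_P v_S / (v_P − v_S) = Δt · (5.72·3.49)/(5.72−3.49) ≈ 8.9519·Δt.
So d_A = 134.50, d_B = 258.88, d_C = 116.00 km.
Circle about each station: (x − 21.6)² + (y + 29.6)² = 134.50²; (x + 78.4)² + (y + 133.8)² = 258.88²; (x − 132.2)² + (y − 140.5)² = 116.00².
Subtracting the A equation from the B and C equations removes the quadratic terms:
-200.0 x − 208.4 y = -26222.32
221.2 x + 340.2 y = 40508.62
Solving the 2×2 system: x ≈ 21.8, y ≈ 104.9 km.

21.8 km east, 104.9 km north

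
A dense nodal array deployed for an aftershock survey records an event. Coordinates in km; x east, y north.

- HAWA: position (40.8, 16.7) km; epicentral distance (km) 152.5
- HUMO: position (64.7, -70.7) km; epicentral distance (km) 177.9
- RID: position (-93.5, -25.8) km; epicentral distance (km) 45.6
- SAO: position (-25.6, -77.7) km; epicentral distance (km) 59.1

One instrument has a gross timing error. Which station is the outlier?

HUMO

Solve using three stations at a time. Using HAWA, RID, SAO (subtract circle equations pairwise → linear system) gives (x, y) ≈ (-84.3, -70.5).
Distances from that point to each station vs reported:
  HAWA: calculated 152.5 vs reported 152.5 → residual 0.0 km
  HUMO: calculated 149.0 vs reported 177.9 → residual 28.9 km
  RID: calculated 45.7 vs reported 45.6 → residual 0.1 km
  SAO: calculated 59.1 vs reported 59.1 → residual 0.0 km
HAWA, RID, SAO are mutually consistent (residuals ≈ 0); HUMO is off by 28.9 km.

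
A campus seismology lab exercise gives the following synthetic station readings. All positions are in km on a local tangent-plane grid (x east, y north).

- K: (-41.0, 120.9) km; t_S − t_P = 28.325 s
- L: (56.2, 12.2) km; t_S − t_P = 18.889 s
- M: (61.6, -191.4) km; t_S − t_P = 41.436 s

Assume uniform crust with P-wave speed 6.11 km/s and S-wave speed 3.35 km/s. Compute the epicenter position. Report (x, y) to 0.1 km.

Distance from S−P lag: d = Δt · v_P v_S / (v_P − v_S) = Δt · (6.11·3.35)/(6.11−3.35) ≈ 7.4161·Δt.
So d_K = 210.06, d_L = 140.08, d_M = 307.29 km.
Circle about each station: (x + 41.0)² + (y − 120.9)² = 210.06²; (x − 56.2)² + (y − 12.2)² = 140.08²; (x − 61.6)² + (y + 191.4)² = 307.29².
Subtracting the K equation from the L and M equations removes the quadratic terms:
194.4 x − 217.4 y = 11512.27
205.2 x − 624.6 y = -26171.23
Solving the 2×2 system: x ≈ 167.7, y ≈ 97.0 km.

167.7 km east, 97.0 km north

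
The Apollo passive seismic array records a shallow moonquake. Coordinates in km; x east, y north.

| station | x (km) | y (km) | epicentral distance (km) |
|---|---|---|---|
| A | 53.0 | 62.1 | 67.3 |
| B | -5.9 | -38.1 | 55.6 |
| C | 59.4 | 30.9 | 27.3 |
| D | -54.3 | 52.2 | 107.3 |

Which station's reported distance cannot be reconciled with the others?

Solve using three stations at a time. Using A, B, D (subtract circle equations pairwise → linear system) gives (x, y) ≈ (37.5, -3.4).
Distances from that point to each station vs reported:
  A: calculated 67.3 vs reported 67.3 → residual 0.0 km
  B: calculated 55.6 vs reported 55.6 → residual 0.0 km
  C: calculated 40.7 vs reported 27.3 → residual 13.4 km
  D: calculated 107.3 vs reported 107.3 → residual 0.0 km
A, B, D are mutually consistent (residuals ≈ 0); C is off by 13.4 km.

C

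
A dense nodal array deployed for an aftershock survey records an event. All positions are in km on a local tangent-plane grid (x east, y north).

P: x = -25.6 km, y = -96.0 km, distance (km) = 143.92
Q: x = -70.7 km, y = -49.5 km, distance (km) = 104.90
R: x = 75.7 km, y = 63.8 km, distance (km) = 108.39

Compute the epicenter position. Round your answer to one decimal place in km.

Circle about each station: (x + 25.6)² + (y + 96.0)² = 143.92²; (x + 70.7)² + (y + 49.5)² = 104.90²; (x − 75.7)² + (y − 63.8)² = 108.39².
Subtracting pairs of circle equations eliminates x²+y² and gives linear equations (the radical axes):
-90.2 x + 93.0 y = 7286.34
202.6 x + 319.6 y = 8894.14
Solving the 2×2 system: x ≈ -31.5, y ≈ 47.8 km.
Check against P (with the unrounded x, y): √((x + 25.6)²+(y + 96.0)²) = 143.92 ≈ 143.92 km. ✓

x ≈ -31.5 km, y ≈ 47.8 km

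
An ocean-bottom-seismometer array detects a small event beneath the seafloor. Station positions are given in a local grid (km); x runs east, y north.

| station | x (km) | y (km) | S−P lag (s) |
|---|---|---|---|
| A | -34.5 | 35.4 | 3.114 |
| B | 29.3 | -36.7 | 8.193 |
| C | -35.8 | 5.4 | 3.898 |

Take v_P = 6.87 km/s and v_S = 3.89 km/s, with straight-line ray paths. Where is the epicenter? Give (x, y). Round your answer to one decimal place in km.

Distance from S−P lag: d = Δt · v_P v_S / (v_P − v_S) = Δt · (6.87·3.89)/(6.87−3.89) ≈ 8.9679·Δt.
So d_A = 27.93, d_B = 73.47, d_C = 34.96 km.
Circle about each station: (x + 34.5)² + (y − 35.4)² = 27.93²; (x − 29.3)² + (y + 36.7)² = 73.47²; (x + 35.8)² + (y − 5.4)² = 34.96².
Subtracting the A equation from the B and C equations removes the quadratic terms:
127.6 x − 144.2 y = -4855.79
-2.6 x − 60.0 y = -1574.73
Solving the 2×2 system: x ≈ -8.0, y ≈ 26.6 km.

-8.0 km east, 26.6 km north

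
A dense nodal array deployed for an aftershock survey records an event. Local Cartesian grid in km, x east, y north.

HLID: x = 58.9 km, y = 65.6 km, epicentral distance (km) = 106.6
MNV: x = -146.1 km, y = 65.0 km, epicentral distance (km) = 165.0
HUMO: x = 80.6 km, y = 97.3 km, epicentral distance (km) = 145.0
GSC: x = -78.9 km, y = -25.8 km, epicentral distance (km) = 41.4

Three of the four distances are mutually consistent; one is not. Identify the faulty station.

GSC

Solve using three stations at a time. Using HLID, MNV, HUMO (subtract circle equations pairwise → linear system) gives (x, y) ≈ (-4.7, -20.0).
Distances from that point to each station vs reported:
  HLID: calculated 106.6 vs reported 106.6 → residual 0.0 km
  MNV: calculated 165.0 vs reported 165.0 → residual 0.0 km
  HUMO: calculated 145.0 vs reported 145.0 → residual 0.0 km
  GSC: calculated 74.5 vs reported 41.4 → residual 33.1 km
HLID, MNV, HUMO are mutually consistent (residuals ≈ 0); GSC is off by 33.1 km.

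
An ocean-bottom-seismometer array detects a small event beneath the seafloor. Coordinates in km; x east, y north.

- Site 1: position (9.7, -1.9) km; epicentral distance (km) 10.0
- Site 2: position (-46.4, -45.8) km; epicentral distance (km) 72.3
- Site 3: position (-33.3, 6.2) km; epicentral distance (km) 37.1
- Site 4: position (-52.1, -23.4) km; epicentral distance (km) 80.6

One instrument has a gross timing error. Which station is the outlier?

Solve using three stations at a time. Using Site 1, Site 2, Site 3 (subtract circle equations pairwise → linear system) gives (x, y) ≈ (3.8, 6.2).
Distances from that point to each station vs reported:
  Site 1: calculated 10.0 vs reported 10.0 → residual 0.0 km
  Site 2: calculated 72.3 vs reported 72.3 → residual 0.0 km
  Site 3: calculated 37.1 vs reported 37.1 → residual 0.0 km
  Site 4: calculated 63.3 vs reported 80.6 → residual 17.3 km
Site 1, Site 2, Site 3 are mutually consistent (residuals ≈ 0); Site 4 is off by 17.3 km.

Site 4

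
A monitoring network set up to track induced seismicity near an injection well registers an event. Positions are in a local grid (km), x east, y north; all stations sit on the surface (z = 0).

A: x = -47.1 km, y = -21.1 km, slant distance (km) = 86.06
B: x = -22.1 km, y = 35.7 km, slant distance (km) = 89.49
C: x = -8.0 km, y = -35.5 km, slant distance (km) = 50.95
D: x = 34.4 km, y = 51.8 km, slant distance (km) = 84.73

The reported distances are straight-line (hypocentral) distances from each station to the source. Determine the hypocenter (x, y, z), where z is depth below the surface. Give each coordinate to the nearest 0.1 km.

x ≈ 34.0 km, y ≈ -28.2 km, depth ≈ 27.9 km

Each station gives a sphere (x−x_i)² + (y−y_i)² + z² = d_i² (stations at z=0).
Subtracting the A sphere from B and C: z² cancels, leaving linear equations in x and y:
50.0 x + 113.6 y = -1502.86
78.2 x − 28.8 y = 3471.05
Solving: x ≈ 34.003, y ≈ -28.195 km (keep extra digits for the depth step; rounded: 34.0, -28.2).
Then from the A sphere: z² = 86.06² − (x + 47.1)² − (y + 21.1)² with x = 34.003, y = -28.195, so z ≈ 27.898 ≈ 27.9 km.
Check against D (with the unrounded solution): distance 84.72 ≈ 84.73 km. ✓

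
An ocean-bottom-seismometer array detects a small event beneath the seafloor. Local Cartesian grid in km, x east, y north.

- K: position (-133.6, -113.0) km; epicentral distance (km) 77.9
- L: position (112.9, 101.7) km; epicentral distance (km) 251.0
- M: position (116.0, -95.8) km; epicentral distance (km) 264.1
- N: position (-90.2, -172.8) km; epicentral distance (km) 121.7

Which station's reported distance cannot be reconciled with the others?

Solve using three stations at a time. Using K, L, N (subtract circle equations pairwise → linear system) gives (x, y) ≈ (-86.2, -51.2).
Distances from that point to each station vs reported:
  K: calculated 77.9 vs reported 77.9 → residual 0.0 km
  L: calculated 251.0 vs reported 251.0 → residual 0.0 km
  M: calculated 207.1 vs reported 264.1 → residual 57.0 km
  N: calculated 121.7 vs reported 121.7 → residual 0.0 km
K, L, N are mutually consistent (residuals ≈ 0); M is off by 57.0 km.

M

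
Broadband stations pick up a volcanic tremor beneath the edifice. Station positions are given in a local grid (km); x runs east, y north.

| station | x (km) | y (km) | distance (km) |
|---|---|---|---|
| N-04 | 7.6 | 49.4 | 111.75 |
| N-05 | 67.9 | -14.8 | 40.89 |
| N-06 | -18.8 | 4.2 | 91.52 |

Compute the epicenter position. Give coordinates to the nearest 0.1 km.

Circle about each station: (x − 7.6)² + (y − 49.4)² = 111.75²; (x − 67.9)² + (y + 14.8)² = 40.89²; (x + 18.8)² + (y − 4.2)² = 91.52².
Subtracting pairs of circle equations eliminates x²+y² and gives linear equations (the radical axes):
120.6 x − 128.4 y = 13147.40
-52.8 x − 90.4 y = 1985.11
Solving the 2×2 system: x ≈ 52.8, y ≈ -52.8 km.

52.8 km east, -52.8 km north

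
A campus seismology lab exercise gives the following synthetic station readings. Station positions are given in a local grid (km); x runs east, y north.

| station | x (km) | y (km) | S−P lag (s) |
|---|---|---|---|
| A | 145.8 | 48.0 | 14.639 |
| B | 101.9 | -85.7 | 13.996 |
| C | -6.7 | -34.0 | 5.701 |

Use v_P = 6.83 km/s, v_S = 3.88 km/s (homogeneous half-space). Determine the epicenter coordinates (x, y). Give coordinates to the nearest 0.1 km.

(20.0, 9.7)

Distance from S−P lag: d = Δt · v_P v_S / (v_P − v_S) = Δt · (6.83·3.88)/(6.83−3.88) ≈ 8.9832·Δt.
So d_A = 131.50, d_B = 125.73, d_C = 51.21 km.
Circle about each station: (x − 145.8)² + (y − 48.0)² = 131.50²; (x − 101.9)² + (y + 85.7)² = 125.73²; (x + 6.7)² + (y + 34.0)² = 51.21².
Subtracting pairs of circle equations eliminates x²+y² and gives linear equations (the radical axes):
-87.8 x − 267.4 y = -4349.32
-305.0 x − 164.0 y = -7690.96
Solving the 2×2 system: x ≈ 20.0, y ≈ 9.7 km.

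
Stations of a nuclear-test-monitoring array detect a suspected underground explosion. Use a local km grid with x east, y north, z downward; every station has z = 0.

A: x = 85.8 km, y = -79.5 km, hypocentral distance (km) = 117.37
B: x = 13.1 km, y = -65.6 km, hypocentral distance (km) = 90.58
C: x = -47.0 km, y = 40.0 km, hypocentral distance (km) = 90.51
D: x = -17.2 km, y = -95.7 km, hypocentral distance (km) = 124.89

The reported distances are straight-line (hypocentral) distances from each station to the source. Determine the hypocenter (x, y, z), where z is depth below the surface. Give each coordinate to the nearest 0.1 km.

Each station gives a sphere (x−x_i)² + (y−y_i)² + z² = d_i² (stations at z=0).
Subtracting the A sphere from B and C: z² cancels, leaving linear equations in x and y:
-145.4 x + 27.8 y = -3635.94
-265.6 x + 239.0 y = -4289.23
Solving: x ≈ 27.396, y ≈ 12.499 km (keep extra digits for the depth step; rounded: 27.4, 12.5).
Then from the A sphere: z² = 117.37² − (x − 85.8)² − (y + 79.5)² with x = 27.396, y = 12.499, so z ≈ 43.599 ≈ 43.6 km.

(27.4, 12.5, 43.6)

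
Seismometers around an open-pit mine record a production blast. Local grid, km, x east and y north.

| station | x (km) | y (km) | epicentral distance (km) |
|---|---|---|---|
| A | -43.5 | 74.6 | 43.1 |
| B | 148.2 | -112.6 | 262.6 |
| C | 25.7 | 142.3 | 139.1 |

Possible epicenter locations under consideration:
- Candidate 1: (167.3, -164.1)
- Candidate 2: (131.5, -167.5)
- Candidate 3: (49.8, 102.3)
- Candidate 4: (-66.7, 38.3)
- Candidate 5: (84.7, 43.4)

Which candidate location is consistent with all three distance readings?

Candidate 4

For each candidate, compare |candidate − station| to the reported distance:
Candidate 1: residuals A 275.4, B 207.7, C 198.4 → max 275.4 km
Candidate 2: residuals A 255.6, B 205.2, C 188.3 → max 255.6 km
Candidate 3: residuals A 54.2, B 26.2, C 92.4 → max 92.4 km
Candidate 4: residuals A 0.0, B 0.0, C 0.0 → max 0.0 km
Candidate 5: residuals A 88.8, B 94.2, C 23.9 → max 94.2 km
Only Candidate 4 has all residuals ≈ 0.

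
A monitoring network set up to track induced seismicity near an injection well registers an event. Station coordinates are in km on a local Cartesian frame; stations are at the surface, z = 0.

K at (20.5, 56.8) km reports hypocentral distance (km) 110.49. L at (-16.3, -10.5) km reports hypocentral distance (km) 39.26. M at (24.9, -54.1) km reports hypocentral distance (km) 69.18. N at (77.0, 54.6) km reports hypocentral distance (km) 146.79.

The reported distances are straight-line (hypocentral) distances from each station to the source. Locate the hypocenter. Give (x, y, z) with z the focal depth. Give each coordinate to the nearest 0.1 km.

x ≈ -37.4 km, y ≈ -34.5 km, depth ≈ 22.8 km

Each station gives a sphere (x−x_i)² + (y−y_i)² + z² = d_i² (stations at z=0).
Subtracting the K sphere from L and M: z² cancels, leaving linear equations in x and y:
-73.6 x − 134.6 y = 7396.14
8.8 x − 221.8 y = 7322.50
Solving: x ≈ -37.401, y ≈ -34.498 km (keep extra digits for the depth step; rounded: -37.4, -34.5).
Then from the K sphere: z² = 110.49² − (x − 20.5)² − (y − 56.8)² with x = -37.401, y = -34.498, so z ≈ 22.808 ≈ 22.8 km.
Check against N (with the unrounded solution): distance 146.79 ≈ 146.79 km. ✓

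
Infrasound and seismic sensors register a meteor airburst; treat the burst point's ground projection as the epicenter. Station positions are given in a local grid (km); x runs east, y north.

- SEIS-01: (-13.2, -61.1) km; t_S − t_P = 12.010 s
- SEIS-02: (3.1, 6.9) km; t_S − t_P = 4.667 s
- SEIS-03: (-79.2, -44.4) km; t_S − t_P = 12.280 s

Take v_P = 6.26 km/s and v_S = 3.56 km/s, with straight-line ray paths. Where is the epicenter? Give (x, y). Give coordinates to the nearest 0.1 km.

x ≈ -19.9 km, y ≈ 37.8 km

Distance from S−P lag: d = Δt · v_P v_S / (v_P − v_S) = Δt · (6.26·3.56)/(6.26−3.56) ≈ 8.2539·Δt.
So d_SEIS-01 = 99.13, d_SEIS-02 = 38.52, d_SEIS-03 = 101.36 km.
Circle about each station: (x + 13.2)² + (y + 61.1)² = 99.13²; (x − 3.1)² + (y − 6.9)² = 38.52²; (x + 79.2)² + (y + 44.4)² = 101.36².
Subtracting the SEIS-01 equation from the SEIS-02 and SEIS-03 equations removes the quadratic terms:
32.6 x + 136.0 y = 4492.74
-132.0 x + 33.4 y = 3889.46
Solving the 2×2 system: x ≈ -19.9, y ≈ 37.8 km.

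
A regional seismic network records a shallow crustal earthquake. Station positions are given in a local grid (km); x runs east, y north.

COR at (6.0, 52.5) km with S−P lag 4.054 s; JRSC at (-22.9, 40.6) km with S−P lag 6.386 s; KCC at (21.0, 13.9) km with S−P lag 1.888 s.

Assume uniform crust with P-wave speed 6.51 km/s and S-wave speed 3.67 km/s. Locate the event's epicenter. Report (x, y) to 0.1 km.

Distance from S−P lag: d = Δt · v_P v_S / (v_P − v_S) = Δt · (6.51·3.67)/(6.51−3.67) ≈ 8.4126·Δt.
So d_COR = 34.10, d_JRSC = 53.72, d_KCC = 15.88 km.
Circle about each station: (x − 6.0)² + (y − 52.5)² = 34.10²; (x + 22.9)² + (y − 40.6)² = 53.72²; (x − 21.0)² + (y − 13.9)² = 15.88².
Subtracting pairs of circle equations eliminates x²+y² and gives linear equations (the radical axes):
-57.8 x − 23.8 y = -2342.51
30.0 x − 77.2 y = -1247.40
Solving the 2×2 system: x ≈ 29.2, y ≈ 27.5 km.
Check against COR (with the unrounded x, y): √((x − 6.0)²+(y − 52.5)²) = 34.10 ≈ 34.10 km. ✓

29.2 km east, 27.5 km north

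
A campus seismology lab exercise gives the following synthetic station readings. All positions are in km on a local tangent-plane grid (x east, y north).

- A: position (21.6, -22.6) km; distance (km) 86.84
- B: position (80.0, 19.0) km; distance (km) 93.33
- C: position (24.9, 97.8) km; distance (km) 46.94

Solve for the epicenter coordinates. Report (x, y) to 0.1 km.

Circle about each station: (x − 21.6)² + (y + 22.6)² = 86.84²; (x − 80.0)² + (y − 19.0)² = 93.33²; (x − 24.9)² + (y − 97.8)² = 46.94².
Subtracting pairs of circle equations eliminates x²+y² and gives linear equations (the radical axes):
116.8 x + 83.2 y = 4614.38
6.6 x + 240.8 y = 14545.35
Solving the 2×2 system: x ≈ -3.6, y ≈ 60.5 km.

(-3.6, 60.5)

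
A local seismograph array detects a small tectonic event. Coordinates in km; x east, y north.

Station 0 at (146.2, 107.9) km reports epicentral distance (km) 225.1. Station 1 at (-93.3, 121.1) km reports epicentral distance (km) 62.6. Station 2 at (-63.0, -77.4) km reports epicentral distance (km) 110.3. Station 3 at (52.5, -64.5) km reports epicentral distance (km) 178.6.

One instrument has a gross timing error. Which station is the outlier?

Solve using three stations at a time. Using Station 0, Station 1, Station 3 (subtract circle equations pairwise → linear system) gives (x, y) ≈ (-74.1, 61.5).
Distances from that point to each station vs reported:
  Station 0: calculated 225.1 vs reported 225.1 → residual 0.0 km
  Station 1: calculated 62.6 vs reported 62.6 → residual 0.0 km
  Station 2: calculated 139.4 vs reported 110.3 → residual 29.1 km
  Station 3: calculated 178.6 vs reported 178.6 → residual 0.0 km
Station 0, Station 1, Station 3 are mutually consistent (residuals ≈ 0); Station 2 is off by 29.1 km.

Station 2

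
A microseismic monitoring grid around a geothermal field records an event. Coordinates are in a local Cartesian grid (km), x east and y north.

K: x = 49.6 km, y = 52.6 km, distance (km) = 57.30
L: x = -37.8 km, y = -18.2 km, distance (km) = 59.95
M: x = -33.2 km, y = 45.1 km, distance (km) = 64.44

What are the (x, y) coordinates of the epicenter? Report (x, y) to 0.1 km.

Circle about each station: (x − 49.6)² + (y − 52.6)² = 57.30²; (x + 37.8)² + (y + 18.2)² = 59.95²; (x + 33.2)² + (y − 45.1)² = 64.44².
Subtracting the K equation from the L and M equations removes the quadratic terms:
-174.8 x − 141.6 y = -3777.55
-165.6 x − 15.0 y = -2959.89
Solving the 2×2 system: x ≈ 17.4, y ≈ 5.2 km.

(17.4, 5.2)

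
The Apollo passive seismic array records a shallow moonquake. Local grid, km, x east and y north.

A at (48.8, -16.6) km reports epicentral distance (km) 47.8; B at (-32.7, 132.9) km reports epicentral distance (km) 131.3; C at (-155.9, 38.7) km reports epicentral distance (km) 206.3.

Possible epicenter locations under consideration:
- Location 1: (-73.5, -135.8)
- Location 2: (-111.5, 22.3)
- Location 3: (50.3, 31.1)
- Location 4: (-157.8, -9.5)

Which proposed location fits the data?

Location 3

For each candidate, compare |candidate − station| to the reported distance:
Location 1: residuals A 123.0, B 140.5, C 13.3 → max 140.5 km
Location 2: residuals A 117.2, B 4.5, C 159.0 → max 159.0 km
Location 3: residuals A 0.1, B 0.0, C 0.0 → max 0.1 km
Location 4: residuals A 158.9, B 58.2, C 158.1 → max 158.9 km
Only Location 3 has all residuals ≈ 0.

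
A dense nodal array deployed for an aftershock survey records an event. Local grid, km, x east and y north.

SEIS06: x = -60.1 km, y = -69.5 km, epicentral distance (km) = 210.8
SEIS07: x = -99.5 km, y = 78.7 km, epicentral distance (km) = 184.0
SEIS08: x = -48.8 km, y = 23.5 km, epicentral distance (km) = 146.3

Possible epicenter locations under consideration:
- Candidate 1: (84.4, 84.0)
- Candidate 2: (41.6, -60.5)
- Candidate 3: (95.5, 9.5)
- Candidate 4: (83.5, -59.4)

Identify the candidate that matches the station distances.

For each candidate, compare |candidate − station| to the reported distance:
Candidate 1: residuals SEIS06 0.0, SEIS07 0.0, SEIS08 0.0 → max 0.0 km
Candidate 2: residuals SEIS06 108.7, SEIS07 14.2, SEIS08 22.9 → max 108.7 km
Candidate 3: residuals SEIS06 36.3, SEIS07 22.9, SEIS08 1.3 → max 36.3 km
Candidate 4: residuals SEIS06 66.8, SEIS07 45.3, SEIS08 9.8 → max 66.8 km
Only Candidate 1 has all residuals ≈ 0.

Candidate 1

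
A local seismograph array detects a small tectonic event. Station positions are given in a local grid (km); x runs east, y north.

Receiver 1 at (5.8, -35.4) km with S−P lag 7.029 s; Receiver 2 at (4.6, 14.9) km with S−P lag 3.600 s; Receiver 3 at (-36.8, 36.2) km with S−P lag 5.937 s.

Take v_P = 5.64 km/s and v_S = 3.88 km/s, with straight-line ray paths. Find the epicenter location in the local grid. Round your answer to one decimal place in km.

(36.3, 46.5)

Distance from S−P lag: d = Δt · v_P v_S / (v_P − v_S) = Δt · (5.64·3.88)/(5.64−3.88) ≈ 12.4336·Δt.
So d_Receiver 1 = 87.40, d_Receiver 2 = 44.76, d_Receiver 3 = 73.82 km.
Circle about each station: (x − 5.8)² + (y + 35.4)² = 87.40²; (x − 4.6)² + (y − 14.9)² = 44.76²; (x + 36.8)² + (y − 36.2)² = 73.82².
Subtracting the Receiver 1 equation from the Receiver 2 and Receiver 3 equations removes the quadratic terms:
-2.4 x + 100.6 y = 4591.67
-85.2 x + 143.2 y = 3567.25
Solving the 2×2 system: x ≈ 36.3, y ≈ 46.5 km.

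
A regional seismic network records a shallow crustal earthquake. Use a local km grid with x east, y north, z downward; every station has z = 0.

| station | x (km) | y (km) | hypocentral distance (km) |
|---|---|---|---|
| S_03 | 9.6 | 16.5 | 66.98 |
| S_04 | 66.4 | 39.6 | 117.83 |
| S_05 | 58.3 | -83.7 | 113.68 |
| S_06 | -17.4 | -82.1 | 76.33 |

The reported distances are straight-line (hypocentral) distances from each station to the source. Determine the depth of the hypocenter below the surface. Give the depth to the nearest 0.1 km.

Each station gives a sphere (x−x_i)² + (y−y_i)² + z² = d_i² (stations at z=0).
Subtracting the S_03 sphere from S_04 and S_05: z² cancels, leaving linear equations in x and y:
113.6 x + 46.2 y = -3784.88
97.4 x − 200.4 y = 1603.35
Solving: x ≈ -25.102, y ≈ -20.201 km (keep extra digits for the depth step; rounded: -25.1, -20.2).
Then from the S_03 sphere: z² = 66.98² − (x − 9.6)² − (y − 16.5)² with x = -25.102, y = -20.201, so z ≈ 43.990 ≈ 44.0 km.

z ≈ 44.0 km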